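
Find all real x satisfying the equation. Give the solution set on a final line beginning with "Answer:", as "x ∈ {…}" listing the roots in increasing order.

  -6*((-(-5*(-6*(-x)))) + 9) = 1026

Step 1. [-6*((-(-5*(-6*(-x)))) + 9) = 1026] -6·(inner) — divide through by -6, so div: (-(-5*(-6*(-x)))) + 9 = -171.
Step 2. [(-(-5*(-6*(-x)))) + 9 = -171] subtract 9: x sits inside (… + 9). So sub: -(-5*(-6*(-x))) = -180.
Step 3. [-(-5*(-6*(-x))) = -180] LHS negated; negate both sides, so neg: -5*(-6*(-x)) = 180.
Step 4. [-5*(-6*(-x)) = 180] leading coefficient -5: divide by -5 ⇒ div: -6*(-x) = -36.
Step 5. [-6*(-x) = -36] -6 out front; divide by -6 ⇒ div: -x = 6.
Step 6. [-x = 6] LHS negated; negate both sides, so neg: x = -6.

Answer: x ∈ {-6}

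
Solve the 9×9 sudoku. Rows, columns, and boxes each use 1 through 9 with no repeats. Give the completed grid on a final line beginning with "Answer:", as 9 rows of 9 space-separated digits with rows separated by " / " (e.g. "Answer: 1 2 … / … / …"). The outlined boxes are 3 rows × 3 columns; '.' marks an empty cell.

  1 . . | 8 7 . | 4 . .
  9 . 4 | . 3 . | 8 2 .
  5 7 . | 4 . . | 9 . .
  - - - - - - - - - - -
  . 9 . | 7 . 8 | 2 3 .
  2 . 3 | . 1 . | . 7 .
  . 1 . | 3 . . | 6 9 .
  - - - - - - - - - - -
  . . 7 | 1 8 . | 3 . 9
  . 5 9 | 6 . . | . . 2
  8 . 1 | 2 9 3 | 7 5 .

Step 1. [r2c2∈{6}] nothing but 6 survives at r2c2 ⇒ r2c2=6.
Step 2. [r5c6∈{4,5,6,9}] across row 5, 6 lands solely at r5c6 ⇒ r5c6=6.
Step 3. [r8c5∈{4}] r8c5's peers cover all but 4 ⇒ r8c5=4.
Step 4. [r4c5∈{5}] only 5 remains possible at r4c5. So r4c5=5.
Step 5. [r9c2∈{4}] nothing but 4 survives at r9c2 ⇒ r9c2=4.
Step 6. [r5c9∈{4,5,8}] row 5 places 4 nowhere but r5c9. So r5c9=4.
Step 7. [r1c8∈{6}] r1c8's peers cover all but 6. So r1c8=6.
Step 8. [r3c8∈{1}] r3c8's peers cover all but 1 ⇒ r3c8=1.
Step 9. [r3c6∈{2}] r3c6 is down to just 2 ⇒ r3c6=2.
Step 10. [r2c4∈{5}] r2c4 has the single candidate 5. So r2c4=5.
Step 11. [r1c9∈{3,5}] 5 has one home in row 1: r1c9, so r1c9=5.
Step 12. [r4c1∈{4,6}] 4 has one home in row 4: r4c1. So r4c1=4.
Step 13. [r5c2∈{8}] r5c2 has the single candidate 8 ⇒ r5c2=8.
Step 14. [r1c3∈{2}] only 2 remains possible at r1c3. So r1c3=2.
Step 15. [r4c3∈{6}] r4c3's peers cover all but 6. So r4c3=6.
Step 16. [r1c6∈{9}] nothing but 9 survives at r1c6, so r1c6=9.
Step 17. [r4c9∈{1}] nothing but 1 survives at r4c9. So r4c9=1.
Step 18. [r9c9∈{6}] nothing but 6 survives at r9c9. So r9c9=6.
Step 19. [r6c6∈{4}] r6c6 has the single candidate 4. So r6c6=4.
Step 20. [r7c2∈{2}] nothing but 2 survives at r7c2. So r7c2=2.
Step 21. [r8c6∈{7}] r8c6's peers cover all but 7. So r8c6=7.
Step 22. [r3c9∈{3}] r3c9 is down to just 3, so r3c9=3.
Step 23. [r6c5∈{2}] nothing but 2 survives at r6c5, so r6c5=2.
Step 24. [r5c7∈{5}] only 5 remains possible at r5c7. So r5c7=5.
Step 25. [r6c1∈{7}] only 7 remains possible at r6c1. So r6c1=7.
Step 26. [r6c9∈{8}] nothing but 8 survives at r6c9, so r6c9=8.
Step 27. [r6c3∈{5}] r6c3's peers cover all but 5, so r6c3=5.
Step 28. [r2c9∈{7}] nothing but 7 survives at r2c9. So r2c9=7.
Step 29. [r8c8∈{8}] r8c8 is down to just 8, so r8c8=8.
Step 30. [r3c3∈{8}] r3c3's peers cover all but 8. So r3c3=8.
Step 31. [r5c4∈{9}] r5c4 has the single candidate 9, so r5c4=9.
Step 32. [r7c8∈{4}] r7c8 has the single candidate 4 ⇒ r7c8=4.
Step 33. [r2c6∈{1}] only 1 remains possible at r2c6. So r2c6=1.
Step 34. [r7c1∈{6}] r7c1's peers cover all but 6 ⇒ r7c1=6.
Step 35. [r1c2∈{3}] r1c2's peers cover all but 3 ⇒ r1c2=3.
Step 36. [r8c7∈{1}] nothing but 1 survives at r8c7 ⇒ r8c7=1.
Step 37. [r7c6∈{5}] r7c6 is down to just 5, so r7c6=5.
Step 38. [r8c1∈{3}] only 3 remains possible at r8c1. So r8c1=3.
Step 39. [r3c5∈{6}] nothing but 6 survives at r3c5 ⇒ r3c5=6.

Answer: 1 3 2 8 7 9 4 6 5 / 9 6 4 5 3 1 8 2 7 / 5 7 8 4 6 2 9 1 3 / 4 9 6 7 5 8 2 3 1 / 2 8 3 9 1 6 5 7 4 / 7 1 5 3 2 4 6 9 8 / 6 2 7 1 8 5 3 4 9 / 3 5 9 6 4 7 1 8 2 / 8 4 1 2 9 3 7 5 6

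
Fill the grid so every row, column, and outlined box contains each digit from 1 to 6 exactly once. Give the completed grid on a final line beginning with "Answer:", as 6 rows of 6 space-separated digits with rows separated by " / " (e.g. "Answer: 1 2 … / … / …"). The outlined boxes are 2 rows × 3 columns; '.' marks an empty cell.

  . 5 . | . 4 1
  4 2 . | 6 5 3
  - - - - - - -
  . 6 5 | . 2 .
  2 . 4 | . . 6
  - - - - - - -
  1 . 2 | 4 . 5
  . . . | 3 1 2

Step 1. [r4c2∈{1,3}] in col 2, 1 fits only at r4c2. So r4c2=1.
Step 2. [r1c3∈{3,6}] r1c3 is the only open cell in col 3 admitting 3. So r1c3=3.
Step 3. [r1c1∈{6}] only 6 remains possible at r1c1, so r1c1=6.
Step 4. [r2c3∈{1}] r2c3 has the single candidate 1. So r2c3=1.
Step 5. [r6c2∈{4}] r6c2 has the single candidate 4 ⇒ r6c2=4.
Step 6. [r3c1∈{3}] r3c1's peers cover all but 3 ⇒ r3c1=3.
Step 7. [r5c5∈{6}] nothing but 6 survives at r5c5 ⇒ r5c5=6.
Step 8. [r5c2∈{3}] r5c2 has the single candidate 3. So r5c2=3.
Step 9. [r4c4∈{5}] only 5 remains possible at r4c4 ⇒ r4c4=5.
Step 10. [r3c6∈{4}] nothing but 4 survives at r3c6 ⇒ r3c6=4.
Step 11. [r1c4∈{2}] r1c4's peers cover all but 2, so r1c4=2.
Step 12. [r6c1∈{5}] r6c1 is down to just 5 ⇒ r6c1=5.
Step 13. [r6c3∈{6}] only 6 remains possible at r6c3 ⇒ r6c3=6.
Step 14. [r3c4∈{1}] r3c4 has the single candidate 1, so r3c4=1.
Step 15. [r4c5∈{3}] nothing but 3 survives at r4c5, so r4c5=3.

Answer: 6 5 3 2 4 1 / 4 2 1 6 5 3 / 3 6 5 1 2 4 / 2 1 4 5 3 6 / 1 3 2 4 6 5 / 5 4 6 3 1 2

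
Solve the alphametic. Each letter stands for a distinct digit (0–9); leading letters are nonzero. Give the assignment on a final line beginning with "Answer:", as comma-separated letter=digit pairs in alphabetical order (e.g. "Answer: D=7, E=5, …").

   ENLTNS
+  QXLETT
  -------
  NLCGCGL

Step 1. [col 1: S + T ≡ L (mod 10)] column 1 (S + T ≡ L (mod 10), carry-in 0) doesn't pin T yet; pick T=4 and continue ⇒ T=4.
Step 2. [col 1: S + T ≡ L (mod 10)] column 1 (S + T ≡ L (mod 10), carry-in 0) doesn't pin L yet; pick L=7 and continue. So L=7.
Step 3. [N] adding two 6-digit numbers gives at most 6+1 digits, and here it does — N is that final carry and must be 1 ⇒ N=1.
Step 4. [col 1: S + T ≡ L (mod 10)] from column 1 (T=4, L=7, carry-in 0, digits 1,4,7 already taken and all letters distinct): S must equal 3 ⇒ S=3.
Step 5. [col 2: N + T ≡ G (mod 10)] in column 2 we have N+T≡G with carry-in 0; given N=1, T=4 and digits 1,3,4,7 already taken and all letters distinct, that pins G to 5. So G=5.
Step 6. [col 3: T + E ≡ C (mod 10)] C=2 is one option consistent with column 3 (T + E ≡ C (mod 10), carry-in 0) — take it ⇒ C=2.
Step 7. [col 3: T + E ≡ C (mod 10)] from column 3 (T=4, C=2, carry-in 0, digits 1,2,3,4,5,7 already taken and all letters distinct): E must equal 8. So E=8.
Step 8. [col 5: N + X ≡ C (mod 10)] from column 5 (N=1, C=2, carry-in 1, digits 1,2,3,4,5,7,8 already taken and all letters distinct): X must equal 0. So X=0.
Step 9. [col 6: E + Q ≡ L (mod 10)] column 6 reads E+Q+carry(0)=L with E=8, L=7; with digits 0,1,2,3,4,5,7,8 already taken and all letters distinct, the only value for Q is 9 ⇒ Q=9.

Answer: C=2, E=8, G=5, L=7, N=1, Q=9, S=3, T=4, X=0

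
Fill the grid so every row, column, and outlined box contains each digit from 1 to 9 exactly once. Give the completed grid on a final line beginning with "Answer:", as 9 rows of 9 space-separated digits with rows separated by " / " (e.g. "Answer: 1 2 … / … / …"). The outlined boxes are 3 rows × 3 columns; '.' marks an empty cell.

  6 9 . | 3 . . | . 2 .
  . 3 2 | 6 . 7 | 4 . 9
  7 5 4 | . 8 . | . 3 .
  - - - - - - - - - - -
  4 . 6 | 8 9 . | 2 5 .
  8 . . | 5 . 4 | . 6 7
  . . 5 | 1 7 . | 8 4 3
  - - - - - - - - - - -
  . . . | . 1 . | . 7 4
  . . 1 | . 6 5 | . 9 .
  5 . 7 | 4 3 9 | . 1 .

Step 1. [r6c2∈{2}] r6c2's peers cover all but 2 ⇒ r6c2=2.
Step 2. [r7c4∈{2}] r7c4 is down to just 2, so r7c4=2.
Step 3. [r4c9∈{1}] r4c9 is down to just 1, so r4c9=1.
Step 4. [r9c7∈{6}] r9c7 has the single candidate 6, so r9c7=6.
Step 5. [r9c2∈{8}] r9c2 is down to just 8. So r9c2=8.
Step 6. [r1c9∈{5,8}] r1c9 is the only open cell in col 9 admitting 5, so r1c9=5.
Step 7. [r5c3∈{3,9}] in row 5, 3 fits only at r5c3. So r5c3=3.
Step 8. [r8c1∈{2,3}] r8c1 is the only open cell in col 1 admitting 2. So r8c1=2.
Step 9. [r3c7∈{1}] r3c7 is down to just 1. So r3c7=1.
Step 10. [r7c1∈{3,9}] in col 1, 3 fits only at r7c1. So r7c1=3.
Step 11. [r8c9∈{8}] r8c9's peers cover all but 8, so r8c9=8.
Step 12. [r7c7∈{5}] r7c7 is down to just 5 ⇒ r7c7=5.
Step 13. [r2c8∈{8}] r2c8 has the single candidate 8. So r2c8=8.
Step 14. [r3c6∈{2}] r3c6's peers cover all but 2. So r3c6=2.
Step 15. [r9c9∈{2}] only 2 remains possible at r9c9. So r9c9=2.
Step 16. [r5c2∈{1}] r5c2's peers cover all but 1. So r5c2=1.
Step 17. [r7c2∈{6}] only 6 remains possible at r7c2 ⇒ r7c2=6.
Step 18. [r1c6∈{1}] nothing but 1 survives at r1c6 ⇒ r1c6=1.
Step 19. [r5c5∈{2}] r5c5 is down to just 2. So r5c5=2.
Step 20. [r7c6∈{8}] r7c6's peers cover all but 8 ⇒ r7c6=8.
Step 21. [r2c5∈{5}] only 5 remains possible at r2c5. So r2c5=5.
Step 22. [r1c7∈{7}] nothing but 7 survives at r1c7 ⇒ r1c7=7.
Step 23. [r7c3∈{9}] nothing but 9 survives at r7c3 ⇒ r7c3=9.
Step 24. [r1c5∈{4}] r1c5's peers cover all but 4 ⇒ r1c5=4.
Step 25. [r3c4∈{9}] only 9 remains possible at r3c4. So r3c4=9.
Step 26. [r6c6∈{6}] only 6 remains possible at r6c6, so r6c6=6.
Step 27. [r3c9∈{6}] r3c9 is down to just 6, so r3c9=6.
Step 28. [r4c2∈{7}] nothing but 7 survives at r4c2 ⇒ r4c2=7.
Step 29. [r5c7∈{9}] only 9 remains possible at r5c7. So r5c7=9.
Step 30. [r8c4∈{7}] nothing but 7 survives at r8c4. So r8c4=7.
Step 31. [r6c1∈{9}] only 9 remains possible at r6c1. So r6c1=9.
Step 32. [r4c6∈{3}] r4c6 has the single candidate 3, so r4c6=3.
Step 33. [r2c1∈{1}] r2c1's peers cover all but 1, so r2c1=1.
Step 34. [r8c2∈{4}] nothing but 4 survives at r8c2, so r8c2=4.
Step 35. [r1c3∈{8}] nothing but 8 survives at r1c3. So r1c3=8.
Step 36. [r8c7∈{3}] r8c7's peers cover all but 3, so r8c7=3.

Answer: 6 9 8 3 4 1 7 2 5 / 1 3 2 6 5 7 4 8 9 / 7 5 4 9 8 2 1 3 6 / 4 7 6 8 9 3 2 5 1 / 8 1 3 5 2 4 9 6 7 / 9 2 5 1 7 6 8 4 3 / 3 6 9 2 1 8 5 7 4 / 2 4 1 7 6 5 3 9 8 / 5 8 7 4 3 9 6 1 2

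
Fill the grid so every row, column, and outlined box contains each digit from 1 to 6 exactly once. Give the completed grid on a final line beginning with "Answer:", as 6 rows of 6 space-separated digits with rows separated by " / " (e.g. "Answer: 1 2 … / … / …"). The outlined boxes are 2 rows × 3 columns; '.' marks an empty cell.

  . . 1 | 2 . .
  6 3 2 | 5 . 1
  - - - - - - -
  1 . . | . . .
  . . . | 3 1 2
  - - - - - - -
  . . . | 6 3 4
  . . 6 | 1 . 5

Step 1. [r3c2∈{2,4,5,6}] across row 3, 2 lands solely at r3c2 ⇒ r3c2=2.
Step 2. [r5c3∈{5}] r5c3 has the single candidate 5, so r5c3=5.
Step 3. [r4c3∈{4}] only 4 remains possible at r4c3. So r4c3=4.
Step 4. [r3c5∈{4,5,6}] 5 has one home in row 3: r3c5, so r3c5=5.
Step 5. [r6c1∈{2,3,4}] in row 6, 3 fits only at r6c1. So r6c1=3.
Step 6. [r1c1∈{4,5}] in col 1, 4 fits only at r1c1 ⇒ r1c1=4.
Step 7. [r4c2∈{5,6}] 6 has one home in row 4: r4c2 ⇒ r4c2=6.
Step 8. [r1c6∈{3,6}] row 1 places 3 nowhere but r1c6, so r1c6=3.
Step 9. [r4c1∈{5}] r4c1 is down to just 5. So r4c1=5.
Step 10. [r1c5∈{6}] nothing but 6 survives at r1c5. So r1c5=6.
Step 11. [r6c5∈{2}] r6c5 is down to just 2. So r6c5=2.
Step 12. [r3c3∈{3}] r3c3 has the single candidate 3. So r3c3=3.
Step 13. [r2c5∈{4}] r2c5 has the single candidate 4, so r2c5=4.
Step 14. [r3c6∈{6}] r3c6's peers cover all but 6. So r3c6=6.
Step 15. [r1c2∈{5}] only 5 remains possible at r1c2, so r1c2=5.
Step 16. [r3c4∈{4}] r3c4 is down to just 4 ⇒ r3c4=4.
Step 17. [r6c2∈{4}] r6c2's peers cover all but 4, so r6c2=4.
Step 18. [r5c1∈{2}] nothing but 2 survives at r5c1. So r5c1=2.
Step 19. [r5c2∈{1}] nothing but 1 survives at r5c2 ⇒ r5c2=1.

Answer: 4 5 1 2 6 3 / 6 3 2 5 4 1 / 1 2 3 4 5 6 / 5 6 4 3 1 2 / 2 1 5 6 3 4 / 3 4 6 1 2 5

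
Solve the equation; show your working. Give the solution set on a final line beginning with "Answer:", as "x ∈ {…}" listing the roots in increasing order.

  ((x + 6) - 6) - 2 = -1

Step 1. [((x + 6) - 6) - 2 = -1] -2 is outermost — add 2 both sides. So sub: (x + 6) - 6 = 1.
Step 2. [(x + 6) - 6 = 1] -6 is outermost — add 6 both sides, so sub: x + 6 = 7.
Step 3. [x + 6 = 7] peel the +6: subtract 6 from each side, so sub: x = 1.

Answer: x ∈ {1}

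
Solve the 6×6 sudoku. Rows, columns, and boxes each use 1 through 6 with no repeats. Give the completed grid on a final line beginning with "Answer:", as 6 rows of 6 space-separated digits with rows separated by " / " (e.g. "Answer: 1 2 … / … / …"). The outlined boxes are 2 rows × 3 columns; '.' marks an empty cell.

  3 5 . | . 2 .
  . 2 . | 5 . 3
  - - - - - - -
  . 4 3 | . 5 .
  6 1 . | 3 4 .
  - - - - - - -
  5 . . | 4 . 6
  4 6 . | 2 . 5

Step 1. [r6c3∈{1}] r6c3's peers cover all but 1 ⇒ r6c3=1.
Step 2. [r2c5∈{1,6}] 6 has one home in col 5: r2c5. So r2c5=6.
Step 3. [r4c6∈{2}] r4c6 has the single candidate 2, so r4c6=2.
Step 4. [r3c6∈{1}] r3c6's peers cover all but 1, so r3c6=1.
Step 5. [r1c3∈{4,6}] r1c3 is the only open cell in row 1 admitting 6 ⇒ r1c3=6.
Step 6. [r5c2∈{3}] only 3 remains possible at r5c2 ⇒ r5c2=3.
Step 7. [r2c3∈{4}] r2c3's peers cover all but 4 ⇒ r2c3=4.
Step 8. [r1c6∈{4}] only 4 remains possible at r1c6 ⇒ r1c6=4.
Step 9. [r5c5∈{1}] r5c5's peers cover all but 1 ⇒ r5c5=1.
Step 10. [r3c1∈{2}] only 2 remains possible at r3c1 ⇒ r3c1=2.
Step 11. [r2c1∈{1}] r2c1 has the single candidate 1. So r2c1=1.
Step 12. [r6c5∈{3}] r6c5 has the single candidate 3 ⇒ r6c5=3.
Step 13. [r4c3∈{5}] nothing but 5 survives at r4c3. So r4c3=5.
Step 14. [r1c4∈{1}] only 1 remains possible at r1c4. So r1c4=1.
Step 15. [r3c4∈{6}] r3c4 has the single candidate 6, so r3c4=6.
Step 16. [r5c3∈{2}] r5c3 is down to just 2 ⇒ r5c3=2.

Answer: 3 5 6 1 2 4 / 1 2 4 5 6 3 / 2 4 3 6 5 1 / 6 1 5 3 4 2 / 5 3 2 4 1 6 / 4 6 1 2 3 5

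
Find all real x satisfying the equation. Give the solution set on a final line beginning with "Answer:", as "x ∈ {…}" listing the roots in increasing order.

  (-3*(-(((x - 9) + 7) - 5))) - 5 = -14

Step 1. [(-3*(-(((x - 9) + 7) - 5))) - 5 = -14] peel the -5: add 5 from each side ⇒ sub: -3*(-(((x - 9) + 7) - 5)) = -9.
Step 2. [-3*(-(((x - 9) + 7) - 5)) = -9] -3·(inner) — divide through by -3, so div: -(((x - 9) + 7) - 5) = 3.
Step 3. [-(((x - 9) + 7) - 5) = 3] leading − — multiply by −1. So neg: ((x - 9) + 7) - 5 = -3.
Step 4. [((x - 9) + 7) - 5 = -3] add 5: x sits inside (… - 5) ⇒ sub: (x - 9) + 7 = 2.
Step 5. [(x - 9) + 7 = 2] 7 comes off first (subtract 7). So sub: x - 9 = -5.
Step 6. [x - 9 = -5] peel the -9: add 9 from each side. So sub: x = 4.

Answer: x ∈ {4}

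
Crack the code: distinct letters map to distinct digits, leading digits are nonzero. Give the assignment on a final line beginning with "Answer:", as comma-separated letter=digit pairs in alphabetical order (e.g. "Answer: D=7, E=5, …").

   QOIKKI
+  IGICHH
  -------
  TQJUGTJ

Step 1. [col 1: I + H ≡ J (mod 10)] several values work for J in column 1 (I + H ≡ J (mod 10), carry-in 0); try J=3 ⇒ J=3.
Step 2. [col 1: I + H ≡ J (mod 10)] column 1 (I + H ≡ J (mod 10), carry-in 0) doesn't pin H yet; pick H=4 and continue, so H=4.
Step 3. [T] adding two 6-digit numbers gives at most 6+1 digits, and here it does — T is that final carry and must be 1, so T=1.
Step 4. [col 1: I + H ≡ J (mod 10)] column 1: given H=4, J=3, carry-in 0, and digits 1,3,4 already taken and all letters distinct, I+H≡J (mod 10) forces I=9 ⇒ I=9.
Step 5. [col 2: K + H ≡ T (mod 10)] from column 2 (H=4, T=1, carry-in 1, digits 1,3,4,9 already taken and all letters distinct): K must equal 6. So K=6.
Step 6. [col 3: K + C ≡ G (mod 10)] C=0 is one option consistent with column 3 (K + C ≡ G (mod 10), carry-in 1) — take it, so C=0.
Step 7. [col 3: K + C ≡ G (mod 10)] column 3: given K=6, C=0, carry-in 1, and digits 0,1,3,4,6,9 already taken and all letters distinct, K+C≡G (mod 10) forces G=7. So G=7.
Step 8. [col 4: I + I ≡ U (mod 10)] in column 4 we have I+I≡U with carry-in 0; given I=9 and digits 0,1,3,4,6,7,9 already taken and all letters distinct, that pins U to 8 ⇒ U=8.
Step 9. [col 5: O + G ≡ J (mod 10)] column 5: given G=7, J=3, carry-in 1, and digits 0,1,3,4,6,7,8,9 already taken and all letters distinct, O+G≡J (mod 10) forces O=5, so O=5.
Step 10. [col 6: Q + I ≡ Q (mod 10)] in column 6 we have Q+I≡Q with carry-in 1; given I=9 and digits 0,1,3,4,5,6,7,8,9 already taken and all letters distinct, that pins Q to 2 ⇒ Q=2.

Answer: C=0, G=7, H=4, I=9, J=3, K=6, O=5, Q=2, T=1, U=8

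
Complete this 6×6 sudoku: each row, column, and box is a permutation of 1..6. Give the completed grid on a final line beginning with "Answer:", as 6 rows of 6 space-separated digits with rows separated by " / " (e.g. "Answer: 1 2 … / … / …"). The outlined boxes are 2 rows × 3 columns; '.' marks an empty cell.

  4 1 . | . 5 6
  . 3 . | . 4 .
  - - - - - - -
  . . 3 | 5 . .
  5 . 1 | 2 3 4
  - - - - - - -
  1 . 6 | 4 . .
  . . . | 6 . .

Step 1. [r2c6∈{1,2}] in box 2, 2 fits only at r2c6. So r2c6=2.
Step 2. [r6c3∈{2,4,5}] across col 3, 4 lands solely at r6c3 ⇒ r6c3=4.
Step 3. [r3c5∈{1,6}] across col 5, 6 lands solely at r3c5, so r3c5=6.
Step 4. [r6c5∈{1,2}] r6c5 is the only open cell in col 5 admitting 1, so r6c5=1.
Step 5. [r5c6∈{3,5}] 3 has one home in row 5: r5c6, so r5c6=3.
Step 6. [r3c1∈{2}] only 2 remains possible at r3c1 ⇒ r3c1=2.
Step 7. [r5c2∈{2,5}] 5 has one home in row 5: r5c2 ⇒ r5c2=5.
Step 8. [r2c4∈{1}] only 1 remains possible at r2c4. So r2c4=1.
Step 9. [r4c2∈{6}] r4c2's peers cover all but 6, so r4c2=6.
Step 10. [r6c6∈{5}] nothing but 5 survives at r6c6, so r6c6=5.
Step 11. [r3c2∈{4}] nothing but 4 survives at r3c2. So r3c2=4.
Step 12. [r1c4∈{3}] r1c4's peers cover all but 3 ⇒ r1c4=3.
Step 13. [r2c1∈{6}] nothing but 6 survives at r2c1 ⇒ r2c1=6.
Step 14. [r3c6∈{1}] r3c6 is down to just 1. So r3c6=1.
Step 15. [r2c3∈{5}] r2c3's peers cover all but 5 ⇒ r2c3=5.
Step 16. [r6c2∈{2}] nothing but 2 survives at r6c2 ⇒ r6c2=2.
Step 17. [r5c5∈{2}] r5c5 is down to just 2. So r5c5=2.
Step 18. [r6c1∈{3}] nothing but 3 survives at r6c1 ⇒ r6c1=3.
Step 19. [r1c3∈{2}] r1c3's peers cover all but 2, so r1c3=2.

Answer: 4 1 2 3 5 6 / 6 3 5 1 4 2 / 2 4 3 5 6 1 / 5 6 1 2 3 4 / 1 5 6 4 2 3 / 3 2 4 6 1 5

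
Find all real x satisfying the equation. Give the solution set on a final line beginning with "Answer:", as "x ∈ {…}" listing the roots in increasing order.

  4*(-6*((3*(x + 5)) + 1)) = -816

Step 1. [4*(-6*((3*(x + 5)) + 1)) = -816] 4 out front; divide by 4, so div: -6*((3*(x + 5)) + 1) = -204.
Step 2. [-6*((3*(x + 5)) + 1) = -204] -6 out front; divide by -6. So div: (3*(x + 5)) + 1 = 34.
Step 3. [(3*(x + 5)) + 1 = 34] +1 is outermost — subtract 1 both sides ⇒ sub: 3*(x + 5) = 33.
Step 4. [3*(x + 5) = 33] leading coefficient 3: divide by 3. So div: x + 5 = 11.
Step 5. [x + 5 = 11] subtract 5: x sits inside (… + 5), so sub: x = 6.

Answer: x ∈ {6}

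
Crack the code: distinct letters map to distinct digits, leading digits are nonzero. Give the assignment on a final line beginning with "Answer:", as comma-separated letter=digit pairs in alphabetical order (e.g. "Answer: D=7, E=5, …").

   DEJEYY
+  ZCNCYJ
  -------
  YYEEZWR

Step 1. [col 1: Y + J ≡ R (mod 10)] column 1 (Y + J ≡ R (mod 10), carry-in 0) doesn't pin J yet; pick J=5 and continue ⇒ J=5.
Step 2. [col 1: Y + J ≡ R (mod 10)] column 1 (Y + J ≡ R (mod 10), carry-in 0) doesn't pin R yet; pick R=6 and continue. So R=6.
Step 3. [col 1: Y + J ≡ R (mod 10)] column 1: given J=5, R=6, carry-in 0, and digits 5,6 already taken and all letters distinct, Y+J≡R (mod 10) forces Y=1, so Y=1.
Step 4. [col 2: Y + Y ≡ W (mod 10)] column 2 reads Y+Y+carry(0)=W with Y=1; with digits 1,5,6 already taken and all letters distinct, the only value for W is 2. So W=2.
Step 5. [col 3: E + C ≡ Z (mod 10)] C=9 is one option consistent with column 3 (E + C ≡ Z (mod 10), carry-in 0) — take it, so C=9.
Step 6. [col 3: E + C ≡ Z (mod 10)] Z=3 is one option consistent with column 3 (E + C ≡ Z (mod 10), carry-in 0) — take it, so Z=3.
Step 7. [col 3: E + C ≡ Z (mod 10)] column 3 reads E+C+carry(0)=Z with C=9, Z=3; with digits 1,2,3,5,6,9 already taken and all letters distinct, the only value for E is 4, so E=4.
Step 8. [col 4: J + N ≡ E (mod 10)] in column 4 we have J+N≡E with carry-in 1; given J=5, E=4 and digits 1,2,3,4,5,6,9 already taken and all letters distinct, that pins N to 8, so N=8.
Step 9. [col 6: D + Z ≡ Y (mod 10)] from column 6 (Z=3, Y=1, carry-in 1, digits 1,2,3,4,5,6,8,9 already taken and all letters distinct): D must equal 7, so D=7.

Answer: C=9, D=7, E=4, J=5, N=8, R=6, W=2, Y=1, Z=3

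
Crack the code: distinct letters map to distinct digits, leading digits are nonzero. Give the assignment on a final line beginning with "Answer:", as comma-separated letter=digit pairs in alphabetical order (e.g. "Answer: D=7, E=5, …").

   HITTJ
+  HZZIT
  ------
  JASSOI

Step 1. [col 1: J + T ≡ I (mod 10)] column 1 (J + T ≡ I (mod 10), carry-in 0) doesn't pin J yet; pick J=1 and continue. So J=1.
Step 2. [col 1: J + T ≡ I (mod 10)] no forcing yet in column 1 (carry-in 0); T=6 is free and consistent — try it ⇒ T=6.
Step 3. [col 1: J + T ≡ I (mod 10)] column 1 reads J+T+carry(0)=I with J=1, T=6; with digits 1,6 already taken and all letters distinct, the only value for I is 7 ⇒ I=7.
Step 4. [col 2: T + I ≡ O (mod 10)] in column 2 we have T+I≡O with carry-in 0; given T=6, I=7 and digits 1,6,7 already taken and all letters distinct, that pins O to 3. So O=3.
Step 5. [col 3: T + Z ≡ S (mod 10)] column 3 (T + Z ≡ S (mod 10), carry-in 1) doesn't pin S yet; pick S=9 and continue. So S=9.
Step 6. [col 3: T + Z ≡ S (mod 10)] column 3: given T=6, S=9, carry-in 1, and digits 1,3,6,7,9 already taken and all letters distinct, T+Z≡S (mod 10) forces Z=2 ⇒ Z=2.
Step 7. [col 5: H + H ≡ A (mod 10)] column 5 (H + H ≡ A (mod 10), carry-in 0) doesn't pin A yet; pick A=0 and continue, so A=0.
Step 8. [col 5: H + H ≡ A (mod 10)] column 5 reads H+H+carry(0)=A with A=0; with digits 0,1,2,3,6,7,9 already taken and all letters distinct, the only value for H is 5, so H=5.

Answer: A=0, H=5, I=7, J=1, O=3, S=9, T=6, Z=2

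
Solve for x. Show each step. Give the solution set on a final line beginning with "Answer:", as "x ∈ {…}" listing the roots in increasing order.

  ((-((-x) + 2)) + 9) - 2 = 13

Step 1. [((-((-x) + 2)) + 9) - 2 = 13] peel the -2: add 2 from each side, so sub: (-((-x) + 2)) + 9 = 15.
Step 2. [(-((-x) + 2)) + 9 = 15] peel the +9: subtract 9 from each side, so sub: -((-x) + 2) = 6.
Step 3. [-((-x) + 2) = 6] leading − — multiply by −1, so neg: (-x) + 2 = -6.
Step 4. [(-x) + 2 = -6] peel the +2: subtract 2 from each side. So sub: -x = -8.
Step 5. [-x = -8] LHS negated; negate both sides, so neg: x = 8.

Answer: x ∈ {8}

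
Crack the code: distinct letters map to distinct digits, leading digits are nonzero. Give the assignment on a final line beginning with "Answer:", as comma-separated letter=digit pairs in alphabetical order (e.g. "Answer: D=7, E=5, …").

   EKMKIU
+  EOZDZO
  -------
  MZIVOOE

Step 1. [M] M is the leading digit of a 7-digit sum of two 6-digit numbers; the final carry is exactly 1 ⇒ M=1.
Step 2. [col 1: U + O ≡ E (mod 10)] no forcing yet in column 1 (carry-in 0); U=3 is free and consistent — try it, so U=3.
Step 3. [col 1: U + O ≡ E (mod 10)] column 1 (U + O ≡ E (mod 10), carry-in 0) doesn't pin E yet; pick E=8 and continue ⇒ E=8.
Step 4. [col 1: U + O ≡ E (mod 10)] column 1: given U=3, E=8, carry-in 0, and digits 1,3,8 already taken and all letters distinct, U+O≡E (mod 10) forces O=5. So O=5.
Step 5. [col 2: I + Z ≡ O (mod 10)] column 2 (I + Z ≡ O (mod 10), carry-in 0) doesn't pin Z yet; pick Z=6 and continue, so Z=6.
Step 6. [col 2: I + Z ≡ O (mod 10)] column 2: given Z=6, O=5, carry-in 0, and digits 1,3,5,6,8 already taken and all letters distinct, I+Z≡O (mod 10) forces I=9, so I=9.
Step 7. [col 3: K + D ≡ O (mod 10)] column 3 (K + D ≡ O (mod 10), carry-in 1) doesn't pin K yet; pick K=4 and continue ⇒ K=4.
Step 8. [col 3: K + D ≡ O (mod 10)] in column 3 we have K+D≡O with carry-in 1; given K=4, O=5 and digits 1,3,4,5,6,8,9 already taken and all letters distinct, that pins D to 0, so D=0.
Step 9. [col 4: M + Z ≡ V (mod 10)] from column 4 (M=1, Z=6, carry-in 0, digits 0,1,3,4,5,6,8,9 already taken and all letters distinct): V must equal 7. So V=7.

Answer: D=0, E=8, I=9, K=4, M=1, O=5, U=3, V=7, Z=6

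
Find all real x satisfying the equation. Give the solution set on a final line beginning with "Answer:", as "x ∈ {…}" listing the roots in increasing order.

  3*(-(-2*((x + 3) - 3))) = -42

Step 1. [3*(-(-2*((x + 3) - 3))) = -42] divide by the outer 3, so div: -(-2*((x + 3) - 3)) = -14.
Step 2. [-(-2*((x + 3) - 3)) = -14] LHS negated; negate both sides ⇒ neg: -2*((x + 3) - 3) = 14.
Step 3. [-2*((x + 3) - 3) = 14] divide by the outer -2. So div: (x + 3) - 3 = -7.
Step 4. [(x + 3) - 3 = -7] -3 is outermost — add 3 both sides. So sub: x + 3 = -4.
Step 5. [x + 3 = -4] subtract 3: x sits inside (… + 3). So sub: x = -7.

Answer: x ∈ {-7}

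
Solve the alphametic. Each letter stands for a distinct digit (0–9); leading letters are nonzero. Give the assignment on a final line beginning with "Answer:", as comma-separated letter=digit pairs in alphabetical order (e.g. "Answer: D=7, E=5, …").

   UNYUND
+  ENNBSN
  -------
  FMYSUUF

Step 1. [col 1: D + N ≡ F (mod 10)] column 1 (D + N ≡ F (mod 10), carry-in 0) doesn't pin N yet; pick N=8 and continue ⇒ N=8.
Step 2. [col 1: D + N ≡ F (mod 10)] several values work for F in column 1 (D + N ≡ F (mod 10), carry-in 0); try F=1, so F=1.
Step 3. [col 1: D + N ≡ F (mod 10)] from column 1 (N=8, F=1, carry-in 0, digits 1,8 already taken and all letters distinct): D must equal 3 ⇒ D=3.
Step 4. [col 2: N + S ≡ U (mod 10)] several values work for S in column 2 (N + S ≡ U (mod 10), carry-in 1); try S=6. So S=6.
Step 5. [col 2: N + S ≡ U (mod 10)] from column 2 (N=8, S=6, carry-in 1, digits 1,3,6,8 already taken and all letters distinct): U must equal 5, so U=5.
Step 6. [col 3: U + B ≡ U (mod 10)] column 3 reads U+B+carry(1)=U with U=5; with digits 1,3,5,6,8 already taken and all letters distinct, the only value for B is 9 ⇒ B=9.
Step 7. [col 4: Y + N ≡ S (mod 10)] column 4: given N=8, S=6, carry-in 1, and digits 1,3,5,6,8,9 already taken and all letters distinct, Y+N≡S (mod 10) forces Y=7 ⇒ Y=7.
Step 8. [col 6: U + E ≡ M (mod 10)] from column 6 (U=5, carry-in 1, digits 1,3,5,6,7,8,9 already taken and all letters distinct): M must equal 0, so M=0.
Step 9. [col 6: U + E ≡ M (mod 10)] column 6: given U=5, M=0, carry-in 1, and digits 0,1,3,5,6,7,8,9 already taken and all letters distinct, U+E≡M (mod 10) forces E=4. So E=4.

Answer: B=9, D=3, E=4, F=1, M=0, N=8, S=6, U=5, Y=7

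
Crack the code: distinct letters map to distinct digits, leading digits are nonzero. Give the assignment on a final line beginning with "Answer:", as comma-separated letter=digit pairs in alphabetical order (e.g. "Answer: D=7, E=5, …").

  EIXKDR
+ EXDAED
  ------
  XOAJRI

Step 1. [col 1: R + D ≡ I (mod 10)] several values work for D in column 1 (R + D ≡ I (mod 10), carry-in 0); try D=4. So D=4.
Step 2. [col 1: R + D ≡ I (mod 10)] several values work for I in column 1 (R + D ≡ I (mod 10), carry-in 0); try I=2. So I=2.
Step 3. [col 1: R + D ≡ I (mod 10)] from column 1 (D=4, I=2, carry-in 0, digits 2,4 already taken and all letters distinct): R must equal 8, so R=8.
Step 4. [col 2: D + E ≡ R (mod 10)] column 2 reads D+E+carry(1)=R with D=4, R=8; with digits 2,4,8 already taken and all letters distinct, the only value for E is 3, so E=3.
Step 5. [col 3: K + A ≡ J (mod 10)] several values work for A in column 3 (K + A ≡ J (mod 10), carry-in 0); try A=1. So A=1.
Step 6. [col 3: K + A ≡ J (mod 10)] no forcing yet in column 3 (carry-in 0); K=5 is free and consistent — try it. So K=5.
Step 7. [col 3: K + A ≡ J (mod 10)] column 3: given K=5, A=1, carry-in 0, and digits 1,2,3,4,5,8 already taken and all letters distinct, K+A≡J (mod 10) forces J=6 ⇒ J=6.
Step 8. [col 4: X + D ≡ A (mod 10)] from column 4 (D=4, A=1, carry-in 0, digits 1,2,3,4,5,6,8 already taken and all letters distinct): X must equal 7 ⇒ X=7.
Step 9. [col 5: I + X ≡ O (mod 10)] column 5: given I=2, X=7, carry-in 1, and digits 1,2,3,4,5,6,7,8 already taken and all letters distinct, I+X≡O (mod 10) forces O=0, so O=0.

Answer: A=1, D=4, E=3, I=2, J=6, K=5, O=0, R=8, X=7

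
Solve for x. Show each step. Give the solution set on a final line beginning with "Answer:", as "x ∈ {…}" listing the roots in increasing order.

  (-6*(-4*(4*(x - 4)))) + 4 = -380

Step 1. [(-6*(-4*(4*(x - 4)))) + 4 = -380] 4 comes off first (subtract 4) ⇒ sub: -6*(-4*(4*(x - 4))) = -384.
Step 2. [-6*(-4*(4*(x - 4))) = -384] LHS = -6·(…); ÷-6 both sides, so div: -4*(4*(x - 4)) = 64.
Step 3. [-4*(4*(x - 4)) = 64] -4 out front; divide by -4. So div: 4*(x - 4) = -16.
Step 4. [4*(x - 4) = -16] leading coefficient 4: divide by 4. So div: x - 4 = -4.
Step 5. [x - 4 = -4] -4 is outermost — add 4 both sides, so sub: x = 0.

Answer: x ∈ {0}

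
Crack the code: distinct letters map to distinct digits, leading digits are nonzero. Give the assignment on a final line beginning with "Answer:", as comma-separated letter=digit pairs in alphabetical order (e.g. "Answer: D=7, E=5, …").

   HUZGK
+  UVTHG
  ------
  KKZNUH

Step 1. [col 1: K + G ≡ H (mod 10)] H=7 is one option consistent with column 1 (K + G ≡ H (mod 10), carry-in 0) — take it, so H=7.
Step 2. [col 1: K + G ≡ H (mod 10)] column 1 (K + G ≡ H (mod 10), carry-in 0) doesn't pin K yet; pick K=1 and continue ⇒ K=1.
Step 3. [col 1: K + G ≡ H (mod 10)] column 1 reads K+G+carry(0)=H with K=1, H=7; with digits 1,7 already taken and all letters distinct, the only value for G is 6 ⇒ G=6.
Step 4. [col 2: G + H ≡ U (mod 10)] in column 2 we have G+H≡U with carry-in 0; given G=6, H=7 and digits 1,6,7 already taken and all letters distinct, that pins U to 3, so U=3.
Step 5. [col 3: Z + T ≡ N (mod 10)] Z=2 is one option consistent with column 3 (Z + T ≡ N (mod 10), carry-in 1) — take it ⇒ Z=2.
Step 6. [col 3: Z + T ≡ N (mod 10)] column 3: given Z=2, carry-in 1, and digits 1,2,3,6,7 already taken and all letters distinct, Z+T≡N (mod 10) forces T=5. So T=5.
Step 7. [col 3: Z + T ≡ N (mod 10)] from column 3 (Z=2, T=5, carry-in 1, digits 1,2,3,5,6,7 already taken and all letters distinct): N must equal 8, so N=8.
Step 8. [col 4: U + V ≡ Z (mod 10)] in column 4 we have U+V≡Z with carry-in 0; given U=3, Z=2 and digits 1,2,3,5,6,7,8 already taken and all letters distinct, that pins V to 9. So V=9.

Answer: G=6, H=7, K=1, N=8, T=5, U=3, V=9, Z=2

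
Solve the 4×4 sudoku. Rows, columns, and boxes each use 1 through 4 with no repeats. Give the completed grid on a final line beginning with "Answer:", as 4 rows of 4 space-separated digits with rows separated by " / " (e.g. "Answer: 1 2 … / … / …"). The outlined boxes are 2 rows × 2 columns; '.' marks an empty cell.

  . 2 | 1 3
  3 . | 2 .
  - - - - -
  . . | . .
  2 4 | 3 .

Step 1. [r3c4∈{1,2,4}] across row 3, 2 lands solely at r3c4. So r3c4=2.
Step 2. [r2c2∈{1}] r2c2 is down to just 1. So r2c2=1.
Step 3. [r3c3∈{4}] r3c3 has the single candidate 4. So r3c3=4.
Step 4. [r1c1∈{4}] r1c1 is down to just 4. So r1c1=4.
Step 5. [r3c1∈{1}] r3c1's peers cover all but 1. So r3c1=1.
Step 6. [r2c4∈{4}] nothing but 4 survives at r2c4. So r2c4=4.
Step 7. [r3c2∈{3}] nothing but 3 survives at r3c2. So r3c2=3.
Step 8. [r4c4∈{1}] r4c4 is down to just 1 ⇒ r4c4=1.

Answer: 4 2 1 3 / 3 1 2 4 / 1 3 4 2 / 2 4 3 1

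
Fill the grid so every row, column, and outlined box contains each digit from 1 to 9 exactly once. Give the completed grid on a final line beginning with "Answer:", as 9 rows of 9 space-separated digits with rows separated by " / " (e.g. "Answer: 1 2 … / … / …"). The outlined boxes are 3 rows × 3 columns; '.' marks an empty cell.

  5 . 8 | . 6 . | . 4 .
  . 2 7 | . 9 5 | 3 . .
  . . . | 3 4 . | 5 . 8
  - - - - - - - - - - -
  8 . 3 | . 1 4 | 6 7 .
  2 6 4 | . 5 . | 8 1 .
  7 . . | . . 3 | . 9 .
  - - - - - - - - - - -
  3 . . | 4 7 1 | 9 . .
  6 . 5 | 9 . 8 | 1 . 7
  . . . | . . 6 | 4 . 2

Step 1. [r4c2∈{5,9}] across row 4, 9 lands solely at r4c2 ⇒ r4c2=9.
Step 2. [r3c2∈{1}] r3c2 is down to just 1, so r3c2=1.
Step 3. [r3c6∈{2,7}] in row 3, 7 fits only at r3c6. So r3c6=7.
Step 4. [r6c7∈{2}] r6c7 is down to just 2. So r6c7=2.
Step 5. [r2c8∈{6}] r2c8 is down to just 6. So r2c8=6.
Step 6. [r9c1∈{1,9}] in col 1, 1 fits only at r9c1, so r9c1=1.
Step 7. [r4c9∈{5}] r4c9's peers cover all but 5, so r4c9=5.
Step 8. [r2c9∈{1}] only 1 remains possible at r2c9, so r2c9=1.
Step 9. [r9c5∈{3}] r9c5 has the single candidate 3, so r9c5=3.
Step 10. [r7c2∈{8}] r7c2 is down to just 8. So r7c2=8.
Step 11. [r9c3∈{9}] r9c3 has the single candidate 9 ⇒ r9c3=9.
Step 12. [r6c5∈{8}] r6c5 is down to just 8. So r6c5=8.
Step 13. [r7c8∈{5}] r7c8 is down to just 5, so r7c8=5.
Step 14. [r4c4∈{2}] nothing but 2 survives at r4c4. So r4c4=2.
Step 15. [r1c6∈{2}] nothing but 2 survives at r1c6. So r1c6=2.
Step 16. [r5c6∈{9}] r5c6 is down to just 9 ⇒ r5c6=9.
Step 17. [r1c4∈{1}] r1c4's peers cover all but 1. So r1c4=1.
Step 18. [r3c3∈{6}] nothing but 6 survives at r3c3, so r3c3=6.
Step 19. [r7c9∈{6}] r7c9 has the single candidate 6, so r7c9=6.
Step 20. [r3c8∈{2}] r3c8 has the single candidate 2. So r3c8=2.
Step 21. [r9c4∈{5}] r9c4's peers cover all but 5. So r9c4=5.
Step 22. [r6c2∈{5}] r6c2 has the single candidate 5. So r6c2=5.
Step 23. [r7c3∈{2}] r7c3 is down to just 2, so r7c3=2.
Step 24. [r9c2∈{7}] r9c2's peers cover all but 7, so r9c2=7.
Step 25. [r3c1∈{9}] r3c1 has the single candidate 9. So r3c1=9.
Step 26. [r9c8∈{8}] r9c8 is down to just 8. So r9c8=8.
Step 27. [r2c4∈{8}] r2c4 has the single candidate 8. So r2c4=8.
Step 28. [r8c2∈{4}] nothing but 4 survives at r8c2, so r8c2=4.
Step 29. [r8c5∈{2}] r8c5 is down to just 2. So r8c5=2.
Step 30. [r6c3∈{1}] only 1 remains possible at r6c3, so r6c3=1.
Step 31. [r1c2∈{3}] r1c2 is down to just 3, so r1c2=3.
Step 32. [r5c9∈{3}] r5c9 has the single candidate 3 ⇒ r5c9=3.
Step 33. [r1c7∈{7}] r1c7's peers cover all but 7, so r1c7=7.
Step 34. [r1c9∈{9}] r1c9 is down to just 9. So r1c9=9.
Step 35. [r5c4∈{7}] r5c4 has the single candidate 7. So r5c4=7.
Step 36. [r2c1∈{4}] nothing but 4 survives at r2c1 ⇒ r2c1=4.
Step 37. [r8c8∈{3}] nothing but 3 survives at r8c8, so r8c8=3.
Step 38. [r6c4∈{6}] r6c4's peers cover all but 6 ⇒ r6c4=6.
Step 39. [r6c9∈{4}] nothing but 4 survives at r6c9 ⇒ r6c9=4.

Answer: 5 3 8 1 6 2 7 4 9 / 4 2 7 8 9 5 3 6 1 / 9 1 6 3 4 7 5 2 8 / 8 9 3 2 1 4 6 7 5 / 2 6 4 7 5 9 8 1 3 / 7 5 1 6 8 3 2 9 4 / 3 8 2 4 7 1 9 5 6 / 6 4 5 9 2 8 1 3 7 / 1 7 9 5 3 6 4 8 2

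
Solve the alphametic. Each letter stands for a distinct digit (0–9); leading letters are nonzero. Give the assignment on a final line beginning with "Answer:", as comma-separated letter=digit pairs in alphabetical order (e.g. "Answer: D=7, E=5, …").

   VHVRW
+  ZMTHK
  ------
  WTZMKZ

Step 1. [col 1: W + K ≡ Z (mod 10)] several values work for W in column 1 (W + K ≡ Z (mod 10), carry-in 0); try W=1, so W=1.
Step 2. [col 1: W + K ≡ Z (mod 10)] column 1 (W + K ≡ Z (mod 10), carry-in 0) doesn't pin Z yet; pick Z=9 and continue, so Z=9.
Step 3. [col 1: W + K ≡ Z (mod 10)] column 1: given W=1, Z=9, carry-in 0, and digits 1,9 already taken and all letters distinct, W+K≡Z (mod 10) forces K=8, so K=8.
Step 4. [col 2: R + H ≡ K (mod 10)] several values work for H in column 2 (R + H ≡ K (mod 10), carry-in 0); try H=2, so H=2.
Step 5. [col 2: R + H ≡ K (mod 10)] column 2 reads R+H+carry(0)=K with H=2, K=8; with digits 1,2,8,9 already taken and all letters distinct, the only value for R is 6. So R=6.
Step 6. [col 3: V + T ≡ M (mod 10)] no forcing yet in column 3 (carry-in 0); V=4 is free and consistent — try it ⇒ V=4.
Step 7. [col 3: V + T ≡ M (mod 10)] column 3 reads V+T+carry(0)=M with V=4; with digits 1,2,4,6,8,9 already taken and all letters distinct, the only value for M is 7 ⇒ M=7.
Step 8. [col 3: V + T ≡ M (mod 10)] from column 3 (V=4, M=7, carry-in 0, digits 1,2,4,6,7,8,9 already taken and all letters distinct): T must equal 3. So T=3.

Answer: H=2, K=8, M=7, R=6, T=3, V=4, W=1, Z=9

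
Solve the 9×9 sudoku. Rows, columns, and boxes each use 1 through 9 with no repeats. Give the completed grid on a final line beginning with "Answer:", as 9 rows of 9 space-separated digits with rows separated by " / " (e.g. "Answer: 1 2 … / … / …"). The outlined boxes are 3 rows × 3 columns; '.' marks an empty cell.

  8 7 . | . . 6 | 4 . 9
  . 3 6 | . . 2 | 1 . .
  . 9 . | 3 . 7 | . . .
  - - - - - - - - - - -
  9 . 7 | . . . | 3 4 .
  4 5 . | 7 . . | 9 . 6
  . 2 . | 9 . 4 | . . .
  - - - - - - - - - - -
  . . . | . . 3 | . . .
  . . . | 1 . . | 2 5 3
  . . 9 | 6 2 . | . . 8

Step 1. [r2c1∈{5}] only 5 remains possible at r2c1, so r2c1=5.
Step 2. [r7c3∈{1,2,4,5,8}] col 3 places 5 nowhere but r7c3. So r7c3=5.
Step 3. [r9c7∈{7}] r9c7's peers cover all but 7, so r9c7=7.
Step 4. [r9c8∈{1}] nothing but 1 survives at r9c8, so r9c8=1.
Step 5. [r3c3∈{1,2,4}] in box 1, 4 fits only at r3c3, so r3c3=4.
Step 6. [r8c3∈{8}] only 8 remains possible at r8c3. So r8c3=8.
Step 7. [r4c2∈{1,6,8}] 8 has one home in col 2: r4c2, so r4c2=8.
Step 8. [r6c1∈{1,3,6}] r6c1 is the only open cell in box 4 admitting 6 ⇒ r6c1=6.
Step 9. [r5c6∈{1,8}] r5c6 is the only open cell in col 6 admitting 8. So r5c6=8.
Step 10. [r4c6∈{1,5}] 1 has one home in col 6: r4c6, so r4c6=1.
Step 11. [r2c5∈{4,8,9}] across row 2, 9 lands solely at r2c5. So r2c5=9.
Step 12. [r5c8∈{2}] r5c8's peers cover all but 2 ⇒ r5c8=2.
Step 13. [r4c9∈{5}] r4c9's peers cover all but 5. So r4c9=5.
Step 14. [r7c2∈{1,4,6}] 1 has one home in col 2: r7c2. So r7c2=1.
Step 15. [r6c5∈{3,5}] row 6 places 5 nowhere but r6c5 ⇒ r6c5=5.
Step 16. [r5c3∈{1,3}] r5c3 is the only open cell in row 5 admitting 1 ⇒ r5c3=1.
Step 17. [r2c4∈{4,8}] in row 2, 4 fits only at r2c4, so r2c4=4.
Step 18. [r2c8∈{7,8}] in row 2, 8 fits only at r2c8, so r2c8=8.
Step 19. [r7c1∈{2,7}] in row 7, 2 fits only at r7c1, so r7c1=2.
Step 20. [r7c5∈{4,7,8}] 7 has one home in row 7: r7c5, so r7c5=7.
Step 21. [r3c8∈{6}] nothing but 6 survives at r3c8, so r3c8=6.
Step 22. [r2c9∈{7}] nothing but 7 survives at r2c9 ⇒ r2c9=7.
Step 23. [r8c5∈{4}] r8c5's peers cover all but 4, so r8c5=4.
Step 24. [r3c5∈{1,8}] 8 has one home in row 3: r3c5 ⇒ r3c5=8.
Step 25. [r8c1∈{7}] r8c1's peers cover all but 7, so r8c1=7.
Step 26. [r6c7∈{8}] only 8 remains possible at r6c7 ⇒ r6c7=8.
Step 27. [r9c2∈{4}] r9c2 has the single candidate 4 ⇒ r9c2=4.
Step 28. [r7c7∈{6}] nothing but 6 survives at r7c7 ⇒ r7c7=6.
Step 29. [r4c5∈{6}] only 6 remains possible at r4c5, so r4c5=6.
Step 30. [r1c4∈{5}] only 5 remains possible at r1c4 ⇒ r1c4=5.
Step 31. [r8c2∈{6}] r8c2 is down to just 6 ⇒ r8c2=6.
Step 32. [r1c3∈{2}] only 2 remains possible at r1c3, so r1c3=2.
Step 33. [r3c1∈{1}] r3c1's peers cover all but 1 ⇒ r3c1=1.
Step 34. [r9c1∈{3}] r9c1's peers cover all but 3. So r9c1=3.
Step 35. [r7c8∈{9}] r7c8's peers cover all but 9, so r7c8=9.
Step 36. [r7c9∈{4}] nothing but 4 survives at r7c9, so r7c9=4.
Step 37. [r3c9∈{2}] r3c9 has the single candidate 2. So r3c9=2.
Step 38. [r1c8∈{3}] only 3 remains possible at r1c8. So r1c8=3.
Step 39. [r9c6∈{5}] nothing but 5 survives at r9c6 ⇒ r9c6=5.
Step 40. [r6c8∈{7}] r6c8 is down to just 7 ⇒ r6c8=7.
Step 41. [r4c4∈{2}] r4c4 is down to just 2 ⇒ r4c4=2.
Step 42. [r5c5∈{3}] nothing but 3 survives at r5c5, so r5c5=3.
Step 43. [r8c6∈{9}] only 9 remains possible at r8c6, so r8c6=9.
Step 44. [r6c9∈{1}] nothing but 1 survives at r6c9. So r6c9=1.
Step 45. [r1c5∈{1}] nothing but 1 survives at r1c5. So r1c5=1.
Step 46. [r6c3∈{3}] only 3 remains possible at r6c3 ⇒ r6c3=3.
Step 47. [r3c7∈{5}] r3c7's peers cover all but 5, so r3c7=5.
Step 48. [r7c4∈{8}] r7c4's peers cover all but 8 ⇒ r7c4=8.

Answer: 8 7 2 5 1 6 4 3 9 / 5 3 6 4 9 2 1 8 7 / 1 9 4 3 8 7 5 6 2 / 9 8 7 2 6 1 3 4 5 / 4 5 1 7 3 8 9 2 6 / 6 2 3 9 5 4 8 7 1 / 2 1 5 8 7 3 6 9 4 / 7 6 8 1 4 9 2 5 3 / 3 4 9 6 2 5 7 1 8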